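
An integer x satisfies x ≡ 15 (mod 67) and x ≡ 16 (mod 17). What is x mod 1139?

67⁻¹ mod 17: 67*16 ≡ 1 (mod 17), so 67⁻¹ ≡ 16.
x = 15 + 67*((16 − 15)*16 mod 17) = 15 + 67*16 = 1087.
Check: 1087 mod 67 = 15, 1087 mod 17 = 16. ✓

1087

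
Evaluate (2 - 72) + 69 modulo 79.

2 - 72 = -70 ≡ 9 (mod 79)
9 + 69 = 78

78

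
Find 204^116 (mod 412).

Compute successive squares:
204^1 ≡ 204 (mod 412)
204^2 ≡ 204^2 = 41616 ≡ 4 (mod 412)
204^4 ≡ 4^2 = 16 (mod 412)
204^8 ≡ 16^2 = 256 (mod 412)
204^16 ≡ 256^2 = 65536 ≡ 28 (mod 412)
204^32 ≡ 28^2 = 784 ≡ 372 (mod 412)
204^64 ≡ 372^2 = 138384 ≡ 364 (mod 412)
204^116 = 204^64 * 204^32 * 204^16 * 204^4 ≡ 364 * 372 * 28 * 16 (mod 412).
Accumulate the product:
364 * 372 = 135408 ≡ 272
272 * 28 = 7616 ≡ 200
200 * 16 = 3200 ≡ 316

316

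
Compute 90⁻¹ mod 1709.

19

By the extended Euclidean algorithm:
1709 = 18*90 + 89
90 = 1*89 + 1
89 = 89*1 + 0
gcd(90, 1709) = 1, so the inverse exists.
Bézout: 1 = −1*1709 + 19*90.
So 90⁻¹ ≡ 19 (mod 1709).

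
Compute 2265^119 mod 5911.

3860

119 in binary is 1110111, i.e. 119 = 64 + 32 + 16 + 4 + 2 + 1.
2265^1 ≡ 2265 (mod 5911)
2265^2 ≡ 2265^2 = 5130225 ≡ 5388 (mod 5911)
2265^4 ≡ 5388^2 = 29030544 ≡ 1623 (mod 5911)
2265^8 ≡ 1623^2 = 2634129 ≡ 3734 (mod 5911)
2265^16 ≡ 3734^2 = 13942756 ≡ 4618 (mod 5911)
2265^32 ≡ 4618^2 = 21325924 ≡ 4947 (mod 5911)
2265^64 ≡ 4947^2 = 24472809 ≡ 1269 (mod 5911)
2265^119 = 2265^64 * 2265^32 * 2265^16 * 2265^4 * 2265^2 * 2265^1 ≡ 1269 * 4947 * 4618 * 1623 * 5388 * 2265 (mod 5911).
Accumulate the product:
1269 * 4947 = 6277743 ≡ 261
261 * 4618 = 1205298 ≡ 5365
5365 * 1623 = 8707395 ≡ 492
492 * 5388 = 2650896 ≡ 2768
2768 * 2265 = 6269520 ≡ 3860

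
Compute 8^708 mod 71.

58

708 in binary is 1011000100, i.e. 708 = 512 + 128 + 64 + 4.
8^1 ≡ 8 (mod 71)
8^2 ≡ 8^2 = 64 (mod 71)
8^4 ≡ 64^2 = 4096 ≡ 49 (mod 71)
8^8 ≡ 49^2 = 2401 ≡ 58 (mod 71)
8^16 ≡ 58^2 = 3364 ≡ 27 (mod 71)
8^32 ≡ 27^2 = 729 ≡ 19 (mod 71)
8^64 ≡ 19^2 = 361 ≡ 6 (mod 71)
8^128 ≡ 6^2 = 36 (mod 71)
8^256 ≡ 36^2 = 1296 ≡ 18 (mod 71)
8^512 ≡ 18^2 = 324 ≡ 40 (mod 71)
8^708 = 8^512 · 8^128 · 8^64 · 8^4 ≡ 40 · 36 · 6 · 49 (mod 71).
Accumulate the product:
40 · 36 = 1440 ≡ 20
20 · 6 = 120 ≡ 49
49 · 49 = 2401 ≡ 58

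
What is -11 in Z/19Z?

8

-11 = -1*19 + 8, so -11 ≡ 8 (mod 19).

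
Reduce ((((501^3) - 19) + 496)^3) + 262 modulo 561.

493

(501)^3 ≡ 546 (mod 561)
546 - 19 = 527
527 + 496 = 1023 ≡ 462 (mod 561)
(462)^3 ≡ 231 (mod 561)
231 + 262 = 493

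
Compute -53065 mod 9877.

-53065 = -6×9877 + 6197, so -53065 ≡ 6197 (mod 9877).

6197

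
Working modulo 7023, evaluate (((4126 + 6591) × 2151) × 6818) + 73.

5854

4126 + 6591 = 10717 ≡ 3694 (mod 7023)
3694 × 2151 = 7945794 ≡ 2781 (mod 7023)
2781 × 6818 = 18960858 ≡ 5781 (mod 7023)
5781 + 73 = 5854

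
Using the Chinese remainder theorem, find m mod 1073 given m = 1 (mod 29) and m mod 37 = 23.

726

29⁻¹ mod 37: 29·23 ≡ 1 (mod 37), so 29⁻¹ ≡ 23.
m = 1 + 29·((23 − 1)·23 mod 37) = 1 + 29·25 = 726.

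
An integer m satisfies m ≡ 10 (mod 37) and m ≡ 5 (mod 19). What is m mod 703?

37⁻¹ mod 19: 37×18 ≡ 1 (mod 19), so 37⁻¹ ≡ 18.
m = 10 + 37×((5 − 10)×18 mod 19) = 10 + 37×5 = 195.
Check: 195 mod 37 = 10, 195 mod 19 = 5. ✓

195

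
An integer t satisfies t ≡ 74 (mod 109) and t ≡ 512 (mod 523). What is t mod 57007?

5742

109⁻¹ mod 523: 109·24 ≡ 1 (mod 523), so 109⁻¹ ≡ 24.
t = 74 + 109·((512 − 74)·24 mod 523) = 74 + 109·52 = 5742.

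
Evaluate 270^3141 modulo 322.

218

3141 in binary is 110001000101, i.e. 3141 = 2048 + 1024 + 64 + 4 + 1.
270^1 ≡ 270 (mod 322)
270^2 ≡ 270^2 = 72900 ≡ 128 (mod 322)
270^4 ≡ 128^2 = 16384 ≡ 284 (mod 322)
270^8 ≡ 284^2 = 80656 ≡ 156 (mod 322)
270^16 ≡ 156^2 = 24336 ≡ 186 (mod 322)
270^32 ≡ 186^2 = 34596 ≡ 142 (mod 322)
270^64 ≡ 142^2 = 20164 ≡ 200 (mod 322)
270^128 ≡ 200^2 = 40000 ≡ 72 (mod 322)
270^256 ≡ 72^2 = 5184 ≡ 32 (mod 322)
270^512 ≡ 32^2 = 1024 ≡ 58 (mod 322)
270^1024 ≡ 58^2 = 3364 ≡ 144 (mod 322)
270^2048 ≡ 144^2 = 20736 ≡ 128 (mod 322)
270^3141 = 270^2048 * 270^1024 * 270^64 * 270^4 * 270^1 ≡ 128 * 144 * 200 * 284 * 270 (mod 322).
Accumulate the product:
128 * 144 = 18432 ≡ 78
78 * 200 = 15600 ≡ 144
144 * 284 = 40896 ≡ 2
2 * 270 = 540 ≡ 218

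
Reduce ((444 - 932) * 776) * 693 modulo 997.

553

444 - 932 = -488 ≡ 509 (mod 997)
509 * 776 = 394984 ≡ 172 (mod 997)
172 * 693 = 119196 ≡ 553 (mod 997)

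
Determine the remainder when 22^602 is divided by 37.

Using repeated squaring:
602 in binary is 1001011010, i.e. 602 = 512 + 64 + 16 + 8 + 2.
22^1 ≡ 22 (mod 37)
22^2 ≡ 22^2 = 484 ≡ 3 (mod 37)
22^4 ≡ 3^2 = 9 (mod 37)
22^8 ≡ 9^2 = 81 ≡ 7 (mod 37)
22^16 ≡ 7^2 = 49 ≡ 12 (mod 37)
22^32 ≡ 12^2 = 144 ≡ 33 (mod 37)
22^64 ≡ 33^2 = 1089 ≡ 16 (mod 37)
22^128 ≡ 16^2 = 256 ≡ 34 (mod 37)
22^256 ≡ 34^2 = 1156 ≡ 9 (mod 37)
22^512 ≡ 9^2 = 81 ≡ 7 (mod 37)
22^602 = 22^512 × 22^64 × 22^16 × 22^8 × 22^2 ≡ 7 × 16 × 12 × 7 × 3 (mod 37).
Accumulate the product:
7 × 16 = 112 ≡ 1
1 × 12 = 12
12 × 7 = 84 ≡ 10
10 × 3 = 30

30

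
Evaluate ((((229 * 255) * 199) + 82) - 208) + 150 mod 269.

229 * 255 = 58395 ≡ 22 (mod 269)
22 * 199 = 4378 ≡ 74 (mod 269)
74 + 82 = 156
156 - 208 = -52 ≡ 217 (mod 269)
217 + 150 = 367 ≡ 98 (mod 269)

98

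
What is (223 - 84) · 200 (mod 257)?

223 - 84 = 139
139 · 200 = 27800 ≡ 44 (mod 257)

44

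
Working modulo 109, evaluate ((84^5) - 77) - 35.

(84)^5 ≡ 12 (mod 109)
12 - 77 = -65 ≡ 44 (mod 109)
44 - 35 = 9

9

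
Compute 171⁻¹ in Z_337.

270

Run the extended Euclidean algorithm:
337 = 1×171 + 166
171 = 1×166 + 5
166 = 33×5 + 1
5 = 5×1 + 0
gcd(171, 337) = 1, so the inverse exists.
Back-substitute for 1:
1 = 1×166 − 33×5
  = −33×171 + 34×166
  = 34×337 − 67×171
So 171⁻¹ ≡ −67 ≡ 270 (mod 337).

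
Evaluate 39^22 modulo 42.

39

Using repeated squaring:
39^1 ≡ 39 (mod 42)
39^2 ≡ 39^2 = 1521 ≡ 9 (mod 42)
39^4 ≡ 9^2 = 81 ≡ 39 (mod 42)
39^8 ≡ 39^2 = 1521 ≡ 9 (mod 42)
39^16 ≡ 9^2 = 81 ≡ 39 (mod 42)
39^22 = 39^16 * 39^4 * 39^2 ≡ 39 * 39 * 9 (mod 42).
Accumulate the product:
39 * 39 = 1521 ≡ 9
9 * 9 = 81 ≡ 39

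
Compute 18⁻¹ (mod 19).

19 = 1*18 + 1
18 = 18*1 + 0
gcd(18, 19) = 1, so the inverse exists.
Bézout: 1 = 1*19 − 1*18.
So 18⁻¹ ≡ −1 ≡ 18 (mod 19).

18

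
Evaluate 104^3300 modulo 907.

Using repeated squaring:
3300 in binary is 110011100100, i.e. 3300 = 2048 + 1024 + 128 + 64 + 32 + 4.
104^1 ≡ 104 (mod 907)
104^2 ≡ 104^2 = 10816 ≡ 839 (mod 907)
104^4 ≡ 839^2 = 703921 ≡ 89 (mod 907)
104^8 ≡ 89^2 = 7921 ≡ 665 (mod 907)
104^16 ≡ 665^2 = 442225 ≡ 516 (mod 907)
104^32 ≡ 516^2 = 266256 ≡ 505 (mod 907)
104^64 ≡ 505^2 = 255025 ≡ 158 (mod 907)
104^128 ≡ 158^2 = 24964 ≡ 475 (mod 907)
104^256 ≡ 475^2 = 225625 ≡ 689 (mod 907)
104^512 ≡ 689^2 = 474721 ≡ 360 (mod 907)
104^1024 ≡ 360^2 = 129600 ≡ 806 (mod 907)
104^2048 ≡ 806^2 = 649636 ≡ 224 (mod 907)
104^3300 = 104^2048 * 104^1024 * 104^128 * 104^64 * 104^32 * 104^4 ≡ 224 * 806 * 475 * 158 * 505 * 89 (mod 907).
Accumulate the product:
224 * 806 = 180544 ≡ 51
51 * 475 = 24225 ≡ 643
643 * 158 = 101594 ≡ 10
10 * 505 = 5050 ≡ 515
515 * 89 = 45835 ≡ 485

485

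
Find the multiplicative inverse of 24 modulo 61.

28

By the extended Euclidean algorithm:
61 = 2×24 + 13
24 = 1×13 + 11
13 = 1×11 + 2
11 = 5×2 + 1
2 = 2×1 + 0
gcd(24, 61) = 1, so the inverse exists.
Back-substitute for 1:
1 = 1×11 − 5×2
  = −5×13 + 6×11
  = 6×24 − 11×13
  = −11×61 + 28×24
So 24⁻¹ ≡ 28 (mod 61).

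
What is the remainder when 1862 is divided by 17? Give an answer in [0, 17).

9

1862 = 109·17 + 9, so 1862 ≡ 9 (mod 17).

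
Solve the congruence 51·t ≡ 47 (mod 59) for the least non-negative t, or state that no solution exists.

31

gcd(51, 59) = 1, so a unique solution mod 59 exists.
51⁻¹ ≡ 22 (mod 59).
t ≡ 22·47 ≡ 31 (mod 59).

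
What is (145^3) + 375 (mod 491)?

(145)^3 ≡ 6 (mod 491)
6 + 375 = 381

381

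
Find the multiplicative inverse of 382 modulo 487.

Run the extended Euclidean algorithm:
487 = 1·382 + 105
382 = 3·105 + 67
105 = 1·67 + 38
67 = 1·38 + 29
38 = 1·29 + 9
29 = 3·9 + 2
9 = 4·2 + 1
2 = 2·1 + 0
gcd(382, 487) = 1, so the inverse exists.
Bézout: 1 = 171·487 − 218·382.
So 382⁻¹ ≡ −218 ≡ 269 (mod 487).

269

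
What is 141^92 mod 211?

By square-and-multiply:
141^1 ≡ 141 (mod 211)
141^2 ≡ 141^2 = 19881 ≡ 47 (mod 211)
141^4 ≡ 47^2 = 2209 ≡ 99 (mod 211)
141^8 ≡ 99^2 = 9801 ≡ 95 (mod 211)
141^16 ≡ 95^2 = 9025 ≡ 163 (mod 211)
141^32 ≡ 163^2 = 26569 ≡ 194 (mod 211)
141^64 ≡ 194^2 = 37636 ≡ 78 (mod 211)
141^92 = 141^64 × 141^16 × 141^8 × 141^4 ≡ 78 × 163 × 95 × 99 (mod 211).
Accumulate the product:
78 × 163 = 12714 ≡ 54
54 × 95 = 5130 ≡ 66
66 × 99 = 6534 ≡ 204

204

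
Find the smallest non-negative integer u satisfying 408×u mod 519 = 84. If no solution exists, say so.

gcd(408, 519) = 3, and 3 | 84, so solutions exist.
Divide through by 3: 136×u ≡ 28 mod 173.
136⁻¹ ≡ 14 (mod 173).
u ≡ 14×28 ≡ 46 (mod 173).
The smallest non-negative solution is u = 46.

46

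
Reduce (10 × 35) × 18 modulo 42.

10 × 35 = 350 ≡ 14 (mod 42)
14 × 18 = 252 ≡ 0 (mod 42)

0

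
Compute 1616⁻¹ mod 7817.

By the extended Euclidean algorithm:
7817 = 4·1616 + 1353
1616 = 1·1353 + 263
1353 = 5·263 + 38
263 = 6·38 + 35
38 = 1·35 + 3
35 = 11·3 + 2
3 = 1·2 + 1
2 = 2·1 + 0
gcd(1616, 7817) = 1, so the inverse exists.
Bézout: 1 = 553·7817 − 2675·1616.
So 1616⁻¹ ≡ −2675 ≡ 5142 (mod 7817).

5142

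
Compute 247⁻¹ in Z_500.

83

500 = 2*247 + 6
247 = 41*6 + 1
6 = 6*1 + 0
gcd(247, 500) = 1, so the inverse exists.
Back-substitute for 1:
1 = 1*247 − 41*6
  = −41*500 + 83*247
So 247⁻¹ ≡ 83 (mod 500).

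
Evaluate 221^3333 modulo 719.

485

3333 in binary is 110100000101, i.e. 3333 = 2048 + 1024 + 256 + 4 + 1.
221^1 ≡ 221 (mod 719)
221^2 ≡ 221^2 = 48841 ≡ 668 (mod 719)
221^4 ≡ 668^2 = 446224 ≡ 444 (mod 719)
221^8 ≡ 444^2 = 197136 ≡ 130 (mod 719)
221^16 ≡ 130^2 = 16900 ≡ 363 (mod 719)
221^32 ≡ 363^2 = 131769 ≡ 192 (mod 719)
221^64 ≡ 192^2 = 36864 ≡ 195 (mod 719)
221^128 ≡ 195^2 = 38025 ≡ 637 (mod 719)
221^256 ≡ 637^2 = 405769 ≡ 253 (mod 719)
221^512 ≡ 253^2 = 64009 ≡ 18 (mod 719)
221^1024 ≡ 18^2 = 324 (mod 719)
221^2048 ≡ 324^2 = 104976 ≡ 2 (mod 719)
221^3333 = 221^2048 * 221^1024 * 221^256 * 221^4 * 221^1 ≡ 2 * 324 * 253 * 444 * 221 (mod 719).
Accumulate the product:
2 * 324 = 648
648 * 253 = 163944 ≡ 12
12 * 444 = 5328 ≡ 295
295 * 221 = 65195 ≡ 485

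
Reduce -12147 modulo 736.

-12147 = -17×736 + 365, so -12147 ≡ 365 (mod 736).

365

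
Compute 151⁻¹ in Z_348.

348 = 2·151 + 46
151 = 3·46 + 13
46 = 3·13 + 7
13 = 1·7 + 6
7 = 1·6 + 1
6 = 6·1 + 0
gcd(151, 348) = 1, so the inverse exists.
Bézout: 1 = 23·348 − 53·151.
So 151⁻¹ ≡ −53 ≡ 295 (mod 348).

295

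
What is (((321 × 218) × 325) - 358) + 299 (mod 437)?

321 × 218 = 69978 ≡ 58 (mod 437)
58 × 325 = 18850 ≡ 59 (mod 437)
59 - 358 = -299 ≡ 138 (mod 437)
138 + 299 = 437 ≡ 0 (mod 437)

0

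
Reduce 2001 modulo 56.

41

2001 = 35*56 + 41, so 2001 ≡ 41 (mod 56).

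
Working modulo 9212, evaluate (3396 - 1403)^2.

3396 - 1403 = 1993
(1993)^2 ≡ 1677 (mod 9212)

1677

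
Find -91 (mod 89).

87

-91 = -2·89 + 87, so -91 ≡ 87 (mod 89).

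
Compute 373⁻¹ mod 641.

By the extended Euclidean algorithm:
641 = 1×373 + 268
373 = 1×268 + 105
268 = 2×105 + 58
105 = 1×58 + 47
58 = 1×47 + 11
47 = 4×11 + 3
11 = 3×3 + 2
3 = 1×2 + 1
2 = 2×1 + 0
gcd(373, 641) = 1, so the inverse exists.
Back-substitute for 1:
1 = 1×3 − 1×2
  = −1×11 + 4×3
  = 4×47 − 17×11
  = −17×58 + 21×47
  = 21×105 − 38×58
  = −38×268 + 97×105
  = 97×373 − 135×268
  = −135×641 + 232×373
So 373⁻¹ ≡ 232 (mod 641).

232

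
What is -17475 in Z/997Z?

-17475 = -18·997 + 471, so -17475 ≡ 471 (mod 997).

471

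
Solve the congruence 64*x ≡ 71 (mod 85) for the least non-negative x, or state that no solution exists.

gcd(64, 85) = 1, so a unique solution mod 85 exists.
64⁻¹ ≡ 4 (mod 85).
x ≡ 4*71 ≡ 29 (mod 85).

29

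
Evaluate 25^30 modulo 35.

Using repeated squaring:
25^1 ≡ 25 (mod 35)
25^2 ≡ 25^2 = 625 ≡ 30 (mod 35)
25^4 ≡ 30^2 = 900 ≡ 25 (mod 35)
25^8 ≡ 25^2 = 625 ≡ 30 (mod 35)
25^16 ≡ 30^2 = 900 ≡ 25 (mod 35)
25^30 = 25^16 × 25^8 × 25^4 × 25^2 ≡ 25 × 30 × 25 × 30 (mod 35).
Accumulate the product:
25 × 30 = 750 ≡ 15
15 × 25 = 375 ≡ 25
25 × 30 = 750 ≡ 15

15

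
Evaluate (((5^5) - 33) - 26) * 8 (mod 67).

(5)^5 ≡ 43 (mod 67)
43 - 33 = 10
10 - 26 = -16 ≡ 51 (mod 67)
51 * 8 = 408 ≡ 6 (mod 67)

6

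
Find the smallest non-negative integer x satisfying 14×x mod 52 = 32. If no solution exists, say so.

6

gcd(14, 52) = 2, and 2 | 32, so solutions exist.
Divide through by 2: 7×x = 16 (mod 26).
7⁻¹ ≡ 15 (mod 26).
x ≡ 15×16 ≡ 6 (mod 26).
The smallest non-negative solution is x = 6.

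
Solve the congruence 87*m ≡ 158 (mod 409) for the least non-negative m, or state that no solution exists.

345

gcd(87, 409) = 1, so a unique solution mod 409 exists.
87⁻¹ ≡ 362 (mod 409).
m ≡ 362*158 ≡ 345 (mod 409).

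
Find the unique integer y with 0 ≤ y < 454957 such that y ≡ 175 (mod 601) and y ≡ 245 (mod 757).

601⁻¹ mod 757: 601*296 ≡ 1 (mod 757), so 601⁻¹ ≡ 296.
y = 175 + 601*((245 − 175)*296 mod 757) = 175 + 601*281 = 169056.

169056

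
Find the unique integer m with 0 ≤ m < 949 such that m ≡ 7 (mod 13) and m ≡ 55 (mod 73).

13⁻¹ mod 73: 13·45 ≡ 1 (mod 73), so 13⁻¹ ≡ 45.
m = 7 + 13·((55 − 7)·45 mod 73) = 7 + 13·43 = 566.

566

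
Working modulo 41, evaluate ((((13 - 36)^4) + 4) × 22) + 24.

13

13 - 36 = -23 ≡ 18 (mod 41)
(18)^4 ≡ 16 (mod 41)
16 + 4 = 20
20 × 22 = 440 ≡ 30 (mod 41)
30 + 24 = 54 ≡ 13 (mod 41)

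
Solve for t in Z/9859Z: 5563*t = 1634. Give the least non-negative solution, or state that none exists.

gcd(5563, 9859) = 1, so a unique solution mod 9859 exists.
5563⁻¹ ≡ 3844 (mod 9859).
t ≡ 3844*1634 ≡ 913 (mod 9859).

913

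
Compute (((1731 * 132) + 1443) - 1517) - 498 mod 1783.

1731 * 132 = 228492 ≡ 268 (mod 1783)
268 + 1443 = 1711
1711 - 1517 = 194
194 - 498 = -304 ≡ 1479 (mod 1783)

1479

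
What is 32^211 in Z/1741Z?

73

By square-and-multiply:
211 in binary is 11010011, i.e. 211 = 128 + 64 + 16 + 2 + 1.
32^1 ≡ 32 (mod 1741)
32^2 ≡ 32^2 = 1024 (mod 1741)
32^4 ≡ 1024^2 = 1048576 ≡ 494 (mod 1741)
32^8 ≡ 494^2 = 244036 ≡ 296 (mod 1741)
32^16 ≡ 296^2 = 87616 ≡ 566 (mod 1741)
32^32 ≡ 566^2 = 320356 ≡ 12 (mod 1741)
32^64 ≡ 12^2 = 144 (mod 1741)
32^128 ≡ 144^2 = 20736 ≡ 1585 (mod 1741)
32^211 = 32^128 * 32^64 * 32^16 * 32^2 * 32^1 ≡ 1585 * 144 * 566 * 1024 * 32 (mod 1741).
Accumulate the product:
1585 * 144 = 228240 ≡ 169
169 * 566 = 95654 ≡ 1640
1640 * 1024 = 1679360 ≡ 1036
1036 * 32 = 33152 ≡ 73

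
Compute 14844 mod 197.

14844 = 75×197 + 69, so 14844 ≡ 69 (mod 197).

69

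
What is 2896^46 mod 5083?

2304

Using repeated squaring:
46 in binary is 101110, i.e. 46 = 32 + 8 + 4 + 2.
2896^1 ≡ 2896 (mod 5083)
2896^2 ≡ 2896^2 = 8386816 ≡ 4949 (mod 5083)
2896^4 ≡ 4949^2 = 24492601 ≡ 2707 (mod 5083)
2896^8 ≡ 2707^2 = 7327849 ≡ 3246 (mod 5083)
2896^16 ≡ 3246^2 = 10536516 ≡ 4540 (mod 5083)
2896^32 ≡ 4540^2 = 20611600 ≡ 35 (mod 5083)
2896^46 = 2896^32 · 2896^8 · 2896^4 · 2896^2 ≡ 35 · 3246 · 2707 · 4949 (mod 5083).
Accumulate the product:
35 · 3246 = 113610 ≡ 1784
1784 · 2707 = 4829288 ≡ 438
438 · 4949 = 2167662 ≡ 2304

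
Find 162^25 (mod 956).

By square-and-multiply:
25 in binary is 11001, i.e. 25 = 16 + 8 + 1.
162^1 ≡ 162 (mod 956)
162^2 ≡ 162^2 = 26244 ≡ 432 (mod 956)
162^4 ≡ 432^2 = 186624 ≡ 204 (mod 956)
162^8 ≡ 204^2 = 41616 ≡ 508 (mod 956)
162^16 ≡ 508^2 = 258064 ≡ 900 (mod 956)
162^25 = 162^16 × 162^8 × 162^1 ≡ 900 × 508 × 162 (mod 956).
Accumulate the product:
900 × 508 = 457200 ≡ 232
232 × 162 = 37584 ≡ 300

300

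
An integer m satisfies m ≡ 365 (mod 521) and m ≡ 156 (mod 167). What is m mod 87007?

25373

521⁻¹ mod 167: 521×142 ≡ 1 (mod 167), so 521⁻¹ ≡ 142.
m = 365 + 521×((156 − 365)×142 mod 167) = 365 + 521×48 = 25373.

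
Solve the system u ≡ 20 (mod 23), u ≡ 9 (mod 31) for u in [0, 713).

319

23⁻¹ mod 31: 23·27 ≡ 1 (mod 31), so 23⁻¹ ≡ 27.
u = 20 + 23·((9 − 20)·27 mod 31) = 20 + 23·13 = 319.
Check: 319 mod 23 = 20, 319 mod 31 = 9. ✓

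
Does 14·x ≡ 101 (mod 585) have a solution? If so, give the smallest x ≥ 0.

49

gcd(14, 585) = 1, so a unique solution mod 585 exists.
14⁻¹ ≡ 209 (mod 585).
x ≡ 209·101 ≡ 49 (mod 585).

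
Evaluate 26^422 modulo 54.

By square-and-multiply:
422 in binary is 110100110, i.e. 422 = 256 + 128 + 32 + 4 + 2.
26^1 ≡ 26 (mod 54)
26^2 ≡ 26^2 = 676 ≡ 28 (mod 54)
26^4 ≡ 28^2 = 784 ≡ 28 (mod 54)
26^8 ≡ 28^2 = 784 ≡ 28 (mod 54)
26^16 ≡ 28^2 = 784 ≡ 28 (mod 54)
26^32 ≡ 28^2 = 784 ≡ 28 (mod 54)
26^64 ≡ 28^2 = 784 ≡ 28 (mod 54)
26^128 ≡ 28^2 = 784 ≡ 28 (mod 54)
26^256 ≡ 28^2 = 784 ≡ 28 (mod 54)
26^422 = 26^256 * 26^128 * 26^32 * 26^4 * 26^2 ≡ 28 * 28 * 28 * 28 * 28 (mod 54).
Accumulate the product:
28 * 28 = 784 ≡ 28
28 * 28 = 784 ≡ 28
28 * 28 = 784 ≡ 28
28 * 28 = 784 ≡ 28

28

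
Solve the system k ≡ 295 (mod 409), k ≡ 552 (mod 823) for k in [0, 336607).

160214

409⁻¹ mod 823: 409·658 ≡ 1 (mod 823), so 409⁻¹ ≡ 658.
k = 295 + 409·((552 − 295)·658 mod 823) = 295 + 409·391 = 160214.
Check: 160214 mod 409 = 295, 160214 mod 823 = 552. ✓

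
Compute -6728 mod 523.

71

-6728 = -13*523 + 71, so -6728 ≡ 71 (mod 523).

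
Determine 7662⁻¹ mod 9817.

4888

By the extended Euclidean algorithm:
9817 = 1*7662 + 2155
7662 = 3*2155 + 1197
2155 = 1*1197 + 958
1197 = 1*958 + 239
958 = 4*239 + 2
239 = 119*2 + 1
2 = 2*1 + 0
gcd(7662, 9817) = 1, so the inverse exists.
Back-substitute for 1:
1 = 1*239 − 119*2
  = −119*958 + 477*239
  = 477*1197 − 596*958
  = −596*2155 + 1073*1197
  = 1073*7662 − 3815*2155
  = −3815*9817 + 4888*7662
So 7662⁻¹ ≡ 4888 (mod 9817).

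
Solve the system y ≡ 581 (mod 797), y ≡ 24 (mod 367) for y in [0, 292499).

183891

797⁻¹ mod 367: 797·134 ≡ 1 (mod 367), so 797⁻¹ ≡ 134.
y = 581 + 797·((24 − 581)·134 mod 367) = 581 + 797·230 = 183891.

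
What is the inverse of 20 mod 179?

179 = 8*20 + 19
20 = 1*19 + 1
19 = 19*1 + 0
gcd(20, 179) = 1, so the inverse exists.
Back-substitute for 1:
1 = 1*20 − 1*19
  = −1*179 + 9*20
So 20⁻¹ ≡ 9 (mod 179).

9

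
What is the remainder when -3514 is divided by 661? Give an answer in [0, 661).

-3514 = -6·661 + 452, so -3514 ≡ 452 (mod 661).

452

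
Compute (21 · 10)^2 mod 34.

21 · 10 = 210 ≡ 6 (mod 34)
(6)^2 ≡ 2 (mod 34)

2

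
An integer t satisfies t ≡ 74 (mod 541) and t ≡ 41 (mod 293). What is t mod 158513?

85011

541⁻¹ mod 293: 541*13 ≡ 1 (mod 293), so 541⁻¹ ≡ 13.
t = 74 + 541*((41 − 74)*13 mod 293) = 74 + 541*157 = 85011.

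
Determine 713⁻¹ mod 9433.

9433 = 13·713 + 164
713 = 4·164 + 57
164 = 2·57 + 50
57 = 1·50 + 7
50 = 7·7 + 1
7 = 7·1 + 0
gcd(713, 9433) = 1, so the inverse exists.
Back-substitute for 1:
1 = 1·50 − 7·7
  = −7·57 + 8·50
  = 8·164 − 23·57
  = −23·713 + 100·164
  = 100·9433 − 1323·713
So 713⁻¹ ≡ −1323 ≡ 8110 (mod 9433).

8110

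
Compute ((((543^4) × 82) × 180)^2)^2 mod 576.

(543)^4 ≡ 513 (mod 576)
513 × 82 = 42066 ≡ 18 (mod 576)
18 × 180 = 3240 ≡ 360 (mod 576)
(360)^2 ≡ 0 (mod 576)
(0)^2 ≡ 0 (mod 576)

0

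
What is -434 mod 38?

-434 = -12*38 + 22, so -434 ≡ 22 (mod 38).

22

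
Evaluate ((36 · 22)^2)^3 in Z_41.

2

36 · 22 = 792 ≡ 13 (mod 41)
(13)^2 ≡ 5 (mod 41)
(5)^3 ≡ 2 (mod 41)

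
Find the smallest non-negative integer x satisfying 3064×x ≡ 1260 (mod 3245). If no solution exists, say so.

gcd(3064, 3245) = 1, so a unique solution mod 3245 exists.
3064⁻¹ ≡ 2994 (mod 3245).
x ≡ 2994×1260 ≡ 1750 (mod 3245).

1750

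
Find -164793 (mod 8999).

-164793 = -19×8999 + 6188, so -164793 ≡ 6188 (mod 8999).

6188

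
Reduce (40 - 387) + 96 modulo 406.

40 - 387 = -347 ≡ 59 (mod 406)
59 + 96 = 155

155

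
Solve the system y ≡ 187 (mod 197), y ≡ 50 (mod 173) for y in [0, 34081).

17523

197⁻¹ mod 173: 197*137 ≡ 1 (mod 173), so 197⁻¹ ≡ 137.
y = 187 + 197*((50 − 187)*137 mod 173) = 187 + 197*88 = 17523.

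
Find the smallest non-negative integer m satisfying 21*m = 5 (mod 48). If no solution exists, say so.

no solution

gcd(21, 48) = 3, and 3 does not divide 5.
So the congruence has no solution.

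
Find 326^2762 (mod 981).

328

326^1 ≡ 326 (mod 981)
326^2 ≡ 326^2 = 106276 ≡ 328 (mod 981)
326^4 ≡ 328^2 = 107584 ≡ 655 (mod 981)
326^8 ≡ 655^2 = 429025 ≡ 328 (mod 981)
326^16 ≡ 328^2 = 107584 ≡ 655 (mod 981)
326^32 ≡ 655^2 = 429025 ≡ 328 (mod 981)
326^64 ≡ 328^2 = 107584 ≡ 655 (mod 981)
326^128 ≡ 655^2 = 429025 ≡ 328 (mod 981)
326^256 ≡ 328^2 = 107584 ≡ 655 (mod 981)
326^512 ≡ 655^2 = 429025 ≡ 328 (mod 981)
326^1024 ≡ 328^2 = 107584 ≡ 655 (mod 981)
326^2048 ≡ 655^2 = 429025 ≡ 328 (mod 981)
326^2762 = 326^2048 × 326^512 × 326^128 × 326^64 × 326^8 × 326^2 ≡ 328 × 328 × 328 × 655 × 328 × 328 (mod 981).
Accumulate the product:
328 × 328 = 107584 ≡ 655
655 × 328 = 214840 ≡ 1
1 × 655 = 655
655 × 328 = 214840 ≡ 1
1 × 328 = 328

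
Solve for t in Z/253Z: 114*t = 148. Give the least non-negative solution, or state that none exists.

59

gcd(114, 253) = 1, so a unique solution mod 253 exists.
114⁻¹ ≡ 91 (mod 253).
t ≡ 91*148 ≡ 59 (mod 253).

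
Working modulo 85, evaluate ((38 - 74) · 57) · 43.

38 - 74 = -36 ≡ 49 (mod 85)
49 · 57 = 2793 ≡ 73 (mod 85)
73 · 43 = 3139 ≡ 79 (mod 85)

79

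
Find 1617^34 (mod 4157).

1617^1 ≡ 1617 (mod 4157)
1617^2 ≡ 1617^2 = 2614689 ≡ 4093 (mod 4157)
1617^4 ≡ 4093^2 = 16752649 ≡ 4096 (mod 4157)
1617^8 ≡ 4096^2 = 16777216 ≡ 3721 (mod 4157)
1617^16 ≡ 3721^2 = 13845841 ≡ 3031 (mod 4157)
1617^32 ≡ 3031^2 = 9186961 ≡ 4148 (mod 4157)
1617^34 = 1617^32 * 1617^2 ≡ 4148 * 4093 (mod 4157).
4148 * 4093 = 16977764 ≡ 576 (mod 4157).

576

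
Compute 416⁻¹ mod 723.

398

By the extended Euclidean algorithm:
723 = 1*416 + 307
416 = 1*307 + 109
307 = 2*109 + 89
109 = 1*89 + 20
89 = 4*20 + 9
20 = 2*9 + 2
9 = 4*2 + 1
2 = 2*1 + 0
gcd(416, 723) = 1, so the inverse exists.
Bézout: 1 = 187*723 − 325*416.
So 416⁻¹ ≡ −325 ≡ 398 (mod 723).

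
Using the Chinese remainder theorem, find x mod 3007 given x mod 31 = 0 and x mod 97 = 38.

31⁻¹ mod 97: 31·72 ≡ 1 (mod 97), so 31⁻¹ ≡ 72.
x = 0 + 31·((38 − 0)·72 mod 97) = 0 + 31·20 = 620.

620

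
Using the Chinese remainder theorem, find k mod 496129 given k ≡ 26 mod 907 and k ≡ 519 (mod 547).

223148

907⁻¹ mod 547: 907*117 ≡ 1 (mod 547), so 907⁻¹ ≡ 117.
k = 26 + 907*((519 − 26)*117 mod 547) = 26 + 907*246 = 223148.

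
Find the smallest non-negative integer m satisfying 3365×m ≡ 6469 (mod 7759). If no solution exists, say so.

gcd(3365, 7759) = 1, so a unique solution mod 7759 exists.
3365⁻¹ ≡ 1870 (mod 7759).
m ≡ 1870×6469 ≡ 749 (mod 7759).

749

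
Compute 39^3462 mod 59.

Using repeated squaring:
3462 in binary is 110110000110, i.e. 3462 = 2048 + 1024 + 256 + 128 + 4 + 2.
39^1 ≡ 39 (mod 59)
39^2 ≡ 39^2 = 1521 ≡ 46 (mod 59)
39^4 ≡ 46^2 = 2116 ≡ 51 (mod 59)
39^8 ≡ 51^2 = 2601 ≡ 5 (mod 59)
39^16 ≡ 5^2 = 25 (mod 59)
39^32 ≡ 25^2 = 625 ≡ 35 (mod 59)
39^64 ≡ 35^2 = 1225 ≡ 45 (mod 59)
39^128 ≡ 45^2 = 2025 ≡ 19 (mod 59)
39^256 ≡ 19^2 = 361 ≡ 7 (mod 59)
39^512 ≡ 7^2 = 49 (mod 59)
39^1024 ≡ 49^2 = 2401 ≡ 41 (mod 59)
39^2048 ≡ 41^2 = 1681 ≡ 29 (mod 59)
39^3462 = 39^2048 · 39^1024 · 39^256 · 39^128 · 39^4 · 39^2 ≡ 29 · 41 · 7 · 19 · 51 · 46 (mod 59).
Accumulate the product:
29 · 41 = 1189 ≡ 9
9 · 7 = 63 ≡ 4
4 · 19 = 76 ≡ 17
17 · 51 = 867 ≡ 41
41 · 46 = 1886 ≡ 57

57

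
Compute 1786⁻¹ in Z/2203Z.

2203 = 1·1786 + 417
1786 = 4·417 + 118
417 = 3·118 + 63
118 = 1·63 + 55
63 = 1·55 + 8
55 = 6·8 + 7
8 = 1·7 + 1
7 = 7·1 + 0
gcd(1786, 2203) = 1, so the inverse exists.
Back-substitute for 1:
1 = 1·8 − 1·7
  = −1·55 + 7·8
  = 7·63 − 8·55
  = −8·118 + 15·63
  = 15·417 − 53·118
  = −53·1786 + 227·417
  = 227·2203 − 280·1786
So 1786⁻¹ ≡ −280 ≡ 1923 (mod 2203).

1923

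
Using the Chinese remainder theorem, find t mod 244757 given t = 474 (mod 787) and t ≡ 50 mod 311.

787⁻¹ mod 311: 787*262 ≡ 1 (mod 311), so 787⁻¹ ≡ 262.
t = 474 + 787*((50 − 474)*262 mod 311) = 474 + 787*250 = 197224.

197224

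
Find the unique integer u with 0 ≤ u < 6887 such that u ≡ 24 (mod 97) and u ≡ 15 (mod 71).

5553

97⁻¹ mod 71: 97×41 ≡ 1 (mod 71), so 97⁻¹ ≡ 41.
u = 24 + 97×((15 − 24)×41 mod 71) = 24 + 97×57 = 5553.
Check: 5553 mod 97 = 24, 5553 mod 71 = 15. ✓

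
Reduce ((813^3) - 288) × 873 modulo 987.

42

(813)^3 ≡ 582 (mod 987)
582 - 288 = 294
294 × 873 = 256662 ≡ 42 (mod 987)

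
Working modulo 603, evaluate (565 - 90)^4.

358

565 - 90 = 475
(475)^4 ≡ 358 (mod 603)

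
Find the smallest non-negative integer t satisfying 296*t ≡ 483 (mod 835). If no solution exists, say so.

563

gcd(296, 835) = 1, so a unique solution mod 835 exists.
296⁻¹ ≡ 646 (mod 835).
t ≡ 646*483 ≡ 563 (mod 835).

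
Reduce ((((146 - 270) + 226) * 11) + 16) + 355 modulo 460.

113

146 - 270 = -124 ≡ 336 (mod 460)
336 + 226 = 562 ≡ 102 (mod 460)
102 * 11 = 1122 ≡ 202 (mod 460)
202 + 16 = 218
218 + 355 = 573 ≡ 113 (mod 460)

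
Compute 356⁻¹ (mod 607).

Run the extended Euclidean algorithm:
607 = 1×356 + 251
356 = 1×251 + 105
251 = 2×105 + 41
105 = 2×41 + 23
41 = 1×23 + 18
23 = 1×18 + 5
18 = 3×5 + 3
5 = 1×3 + 2
3 = 1×2 + 1
2 = 2×1 + 0
gcd(356, 607) = 1, so the inverse exists.
Bézout: 1 = 139×607 − 237×356.
So 356⁻¹ ≡ −237 ≡ 370 (mod 607).

370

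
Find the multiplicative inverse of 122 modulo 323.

278

323 = 2×122 + 79
122 = 1×79 + 43
79 = 1×43 + 36
43 = 1×36 + 7
36 = 5×7 + 1
7 = 7×1 + 0
gcd(122, 323) = 1, so the inverse exists.
Bézout: 1 = 17×323 − 45×122.
So 122⁻¹ ≡ −45 ≡ 278 (mod 323).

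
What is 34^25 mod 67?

Compute successive squares:
34^1 ≡ 34 (mod 67)
34^2 ≡ 34^2 = 1156 ≡ 17 (mod 67)
34^4 ≡ 17^2 = 289 ≡ 21 (mod 67)
34^8 ≡ 21^2 = 441 ≡ 39 (mod 67)
34^16 ≡ 39^2 = 1521 ≡ 47 (mod 67)
34^25 = 34^16 * 34^8 * 34^1 ≡ 47 * 39 * 34 (mod 67).
Accumulate the product:
47 * 39 = 1833 ≡ 24
24 * 34 = 816 ≡ 12

12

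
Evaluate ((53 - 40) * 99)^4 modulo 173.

53 - 40 = 13
13 * 99 = 1287 ≡ 76 (mod 173)
(76)^4 ≡ 164 (mod 173)

164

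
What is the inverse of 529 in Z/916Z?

329

Run the extended Euclidean algorithm:
916 = 1*529 + 387
529 = 1*387 + 142
387 = 2*142 + 103
142 = 1*103 + 39
103 = 2*39 + 25
39 = 1*25 + 14
25 = 1*14 + 11
14 = 1*11 + 3
11 = 3*3 + 2
3 = 1*2 + 1
2 = 2*1 + 0
gcd(529, 916) = 1, so the inverse exists.
Bézout: 1 = −190*916 + 329*529.
So 529⁻¹ ≡ 329 (mod 916).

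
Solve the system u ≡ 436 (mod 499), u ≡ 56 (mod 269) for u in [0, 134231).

63809

499⁻¹ mod 269: 499×200 ≡ 1 (mod 269), so 499⁻¹ ≡ 200.
u = 436 + 499×((56 − 436)×200 mod 269) = 436 + 499×127 = 63809.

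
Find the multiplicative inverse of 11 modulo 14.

9

14 = 1·11 + 3
11 = 3·3 + 2
3 = 1·2 + 1
2 = 2·1 + 0
gcd(11, 14) = 1, so the inverse exists.
Back-substitute for 1:
1 = 1·3 − 1·2
  = −1·11 + 4·3
  = 4·14 − 5·11
So 11⁻¹ ≡ −5 ≡ 9 (mod 14).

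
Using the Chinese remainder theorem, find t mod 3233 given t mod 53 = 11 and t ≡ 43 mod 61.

3032

53⁻¹ mod 61: 53×38 ≡ 1 (mod 61), so 53⁻¹ ≡ 38.
t = 11 + 53×((43 − 11)×38 mod 61) = 11 + 53×57 = 3032.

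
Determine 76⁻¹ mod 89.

41

By the extended Euclidean algorithm:
89 = 1*76 + 13
76 = 5*13 + 11
13 = 1*11 + 2
11 = 5*2 + 1
2 = 2*1 + 0
gcd(76, 89) = 1, so the inverse exists.
Bézout: 1 = −35*89 + 41*76.
So 76⁻¹ ≡ 41 (mod 89).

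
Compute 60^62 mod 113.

Using repeated squaring:
62 in binary is 111110, i.e. 62 = 32 + 16 + 8 + 4 + 2.
60^1 ≡ 60 (mod 113)
60^2 ≡ 60^2 = 3600 ≡ 97 (mod 113)
60^4 ≡ 97^2 = 9409 ≡ 30 (mod 113)
60^8 ≡ 30^2 = 900 ≡ 109 (mod 113)
60^16 ≡ 109^2 = 11881 ≡ 16 (mod 113)
60^32 ≡ 16^2 = 256 ≡ 30 (mod 113)
60^62 = 60^32 × 60^16 × 60^8 × 60^4 × 60^2 ≡ 30 × 16 × 109 × 30 × 97 (mod 113).
Accumulate the product:
30 × 16 = 480 ≡ 28
28 × 109 = 3052 ≡ 1
1 × 30 = 30
30 × 97 = 2910 ≡ 85

85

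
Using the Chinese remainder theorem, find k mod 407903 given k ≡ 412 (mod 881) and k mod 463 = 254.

881⁻¹ mod 463: 881·72 ≡ 1 (mod 463), so 881⁻¹ ≡ 72.
k = 412 + 881·((254 − 412)·72 mod 463) = 412 + 881·199 = 175731.
Check: 175731 mod 881 = 412, 175731 mod 463 = 254. ✓

175731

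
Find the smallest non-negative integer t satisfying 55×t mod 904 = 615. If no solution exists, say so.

gcd(55, 904) = 1, so a unique solution mod 904 exists.
55⁻¹ ≡ 263 (mod 904).
t ≡ 263×615 ≡ 833 (mod 904).

833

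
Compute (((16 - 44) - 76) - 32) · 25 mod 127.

16 - 44 = -28 ≡ 99 (mod 127)
99 - 76 = 23
23 - 32 = -9 ≡ 118 (mod 127)
118 · 25 = 2950 ≡ 29 (mod 127)

29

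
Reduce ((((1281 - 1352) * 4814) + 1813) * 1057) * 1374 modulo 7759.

1281 - 1352 = -71 ≡ 7688 (mod 7759)
7688 * 4814 = 37010032 ≡ 7361 (mod 7759)
7361 + 1813 = 9174 ≡ 1415 (mod 7759)
1415 * 1057 = 1495655 ≡ 5927 (mod 7759)
5927 * 1374 = 8143698 ≡ 4507 (mod 7759)

4507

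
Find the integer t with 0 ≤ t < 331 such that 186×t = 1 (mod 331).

331 = 1·186 + 145
186 = 1·145 + 41
145 = 3·41 + 22
41 = 1·22 + 19
22 = 1·19 + 3
19 = 6·3 + 1
3 = 3·1 + 0
gcd(186, 331) = 1, so the inverse exists.
Back-substitute for 1:
1 = 1·19 − 6·3
  = −6·22 + 7·19
  = 7·41 − 13·22
  = −13·145 + 46·41
  = 46·186 − 59·145
  = −59·331 + 105·186
So 186⁻¹ ≡ 105 (mod 331).

105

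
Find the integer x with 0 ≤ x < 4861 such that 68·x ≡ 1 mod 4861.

Run the extended Euclidean algorithm:
4861 = 71*68 + 33
68 = 2*33 + 2
33 = 16*2 + 1
2 = 2*1 + 0
gcd(68, 4861) = 1, so the inverse exists.
Bézout: 1 = 33*4861 − 2359*68.
So 68⁻¹ ≡ −2359 ≡ 2502 (mod 4861).

2502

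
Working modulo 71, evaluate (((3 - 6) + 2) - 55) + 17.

3 - 6 = -3 ≡ 68 (mod 71)
68 + 2 = 70
70 - 55 = 15
15 + 17 = 32

32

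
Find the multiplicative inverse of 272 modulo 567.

419

567 = 2*272 + 23
272 = 11*23 + 19
23 = 1*19 + 4
19 = 4*4 + 3
4 = 1*3 + 1
3 = 3*1 + 0
gcd(272, 567) = 1, so the inverse exists.
Back-substitute for 1:
1 = 1*4 − 1*3
  = −1*19 + 5*4
  = 5*23 − 6*19
  = −6*272 + 71*23
  = 71*567 − 148*272
So 272⁻¹ ≡ −148 ≡ 419 (mod 567).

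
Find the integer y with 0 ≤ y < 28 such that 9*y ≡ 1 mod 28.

25

Apply the Euclidean algorithm and back-substitute:
28 = 3·9 + 1
9 = 9·1 + 0
gcd(9, 28) = 1, so the inverse exists.
Back-substitute for 1:
1 = 1·28 − 3·9
So 9⁻¹ ≡ −3 ≡ 25 (mod 28).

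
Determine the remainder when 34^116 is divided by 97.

33

Using repeated squaring:
116 in binary is 1110100, i.e. 116 = 64 + 32 + 16 + 4.
34^1 ≡ 34 (mod 97)
34^2 ≡ 34^2 = 1156 ≡ 89 (mod 97)
34^4 ≡ 89^2 = 7921 ≡ 64 (mod 97)
34^8 ≡ 64^2 = 4096 ≡ 22 (mod 97)
34^16 ≡ 22^2 = 484 ≡ 96 (mod 97)
34^32 ≡ 96^2 = 9216 ≡ 1 (mod 97)
34^64 ≡ 1^2 = 1 (mod 97)
34^116 = 34^64 · 34^32 · 34^16 · 34^4 ≡ 1 · 1 · 96 · 64 (mod 97).
Accumulate the product:
1 · 1 = 1
1 · 96 = 96
96 · 64 = 6144 ≡ 33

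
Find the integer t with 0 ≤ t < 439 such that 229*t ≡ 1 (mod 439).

Apply the Euclidean algorithm and back-substitute:
439 = 1×229 + 210
229 = 1×210 + 19
210 = 11×19 + 1
19 = 19×1 + 0
gcd(229, 439) = 1, so the inverse exists.
Back-substitute for 1:
1 = 1×210 − 11×19
  = −11×229 + 12×210
  = 12×439 − 23×229
So 229⁻¹ ≡ −23 ≡ 416 (mod 439).

416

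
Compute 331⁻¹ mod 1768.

Apply the Euclidean algorithm and back-substitute:
1768 = 5*331 + 113
331 = 2*113 + 105
113 = 1*105 + 8
105 = 13*8 + 1
8 = 8*1 + 0
gcd(331, 1768) = 1, so the inverse exists.
Back-substitute for 1:
1 = 1*105 − 13*8
  = −13*113 + 14*105
  = 14*331 − 41*113
  = −41*1768 + 219*331
So 331⁻¹ ≡ 219 (mod 1768).

219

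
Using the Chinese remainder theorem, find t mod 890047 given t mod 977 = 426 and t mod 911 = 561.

977⁻¹ mod 911: 977×842 ≡ 1 (mod 911), so 977⁻¹ ≡ 842.
t = 426 + 977×((561 − 426)×842 mod 911) = 426 + 977×706 = 690188.

690188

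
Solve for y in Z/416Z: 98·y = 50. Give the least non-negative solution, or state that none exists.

gcd(98, 416) = 2, and 2 | 50, so solutions exist.
Divide through by 2: 49·y ≡ 25 (mod 208).
49⁻¹ ≡ 17 (mod 208).
y ≡ 17·25 ≡ 9 (mod 208).
The smallest non-negative solution is y = 9.

9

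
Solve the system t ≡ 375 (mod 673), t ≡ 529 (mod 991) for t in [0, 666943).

673⁻¹ mod 991: 673*134 ≡ 1 (mod 991), so 673⁻¹ ≡ 134.
t = 375 + 673*((529 − 375)*134 mod 991) = 375 + 673*816 = 549543.
Check: 549543 mod 673 = 375, 549543 mod 991 = 529. ✓

549543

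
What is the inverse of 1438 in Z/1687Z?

Run the extended Euclidean algorithm:
1687 = 1·1438 + 249
1438 = 5·249 + 193
249 = 1·193 + 56
193 = 3·56 + 25
56 = 2·25 + 6
25 = 4·6 + 1
6 = 6·1 + 0
gcd(1438, 1687) = 1, so the inverse exists.
Bézout: 1 = −231·1687 + 271·1438.
So 1438⁻¹ ≡ 271 (mod 1687).

271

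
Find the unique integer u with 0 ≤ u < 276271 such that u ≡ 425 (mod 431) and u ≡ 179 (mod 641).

431⁻¹ mod 641: 431×583 ≡ 1 (mod 641), so 431⁻¹ ≡ 583.
u = 425 + 431×((179 − 425)×583 mod 641) = 425 + 431×166 = 71971.

71971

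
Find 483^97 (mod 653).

97 in binary is 1100001, i.e. 97 = 64 + 32 + 1.
483^1 ≡ 483 (mod 653)
483^2 ≡ 483^2 = 233289 ≡ 168 (mod 653)
483^4 ≡ 168^2 = 28224 ≡ 145 (mod 653)
483^8 ≡ 145^2 = 21025 ≡ 129 (mod 653)
483^16 ≡ 129^2 = 16641 ≡ 316 (mod 653)
483^32 ≡ 316^2 = 99856 ≡ 600 (mod 653)
483^64 ≡ 600^2 = 360000 ≡ 197 (mod 653)
483^97 = 483^64 * 483^32 * 483^1 ≡ 197 * 600 * 483 (mod 653).
Accumulate the product:
197 * 600 = 118200 ≡ 7
7 * 483 = 3381 ≡ 116

116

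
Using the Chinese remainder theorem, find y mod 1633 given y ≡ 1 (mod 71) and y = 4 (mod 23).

71⁻¹ mod 23: 71*12 ≡ 1 (mod 23), so 71⁻¹ ≡ 12.
y = 1 + 71*((4 − 1)*12 mod 23) = 1 + 71*13 = 924.
Check: 924 mod 71 = 1, 924 mod 23 = 4. ✓

924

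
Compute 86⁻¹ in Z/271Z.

Apply the Euclidean algorithm and back-substitute:
271 = 3·86 + 13
86 = 6·13 + 8
13 = 1·8 + 5
8 = 1·5 + 3
5 = 1·3 + 2
3 = 1·2 + 1
2 = 2·1 + 0
gcd(86, 271) = 1, so the inverse exists.
Bézout: 1 = −33·271 + 104·86.
So 86⁻¹ ≡ 104 (mod 271).

104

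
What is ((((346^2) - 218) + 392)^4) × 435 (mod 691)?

(346)^2 ≡ 173 (mod 691)
173 - 218 = -45 ≡ 646 (mod 691)
646 + 392 = 1038 ≡ 347 (mod 691)
(347)^4 ≡ 221 (mod 691)
221 × 435 = 96135 ≡ 86 (mod 691)

86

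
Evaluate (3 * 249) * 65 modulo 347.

322

3 * 249 = 747 ≡ 53 (mod 347)
53 * 65 = 3445 ≡ 322 (mod 347)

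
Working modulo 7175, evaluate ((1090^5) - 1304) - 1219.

(1090)^5 ≡ 1900 (mod 7175)
1900 - 1304 = 596
596 - 1219 = -623 ≡ 6552 (mod 7175)

6552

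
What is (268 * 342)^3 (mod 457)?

289

268 * 342 = 91656 ≡ 256 (mod 457)
(256)^3 ≡ 289 (mod 457)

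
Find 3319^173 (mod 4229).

3319^1 ≡ 3319 (mod 4229)
3319^2 ≡ 3319^2 = 11015761 ≡ 3445 (mod 4229)
3319^4 ≡ 3445^2 = 11868025 ≡ 1451 (mod 4229)
3319^8 ≡ 1451^2 = 2105401 ≡ 3588 (mod 4229)
3319^16 ≡ 3588^2 = 12873744 ≡ 668 (mod 4229)
3319^32 ≡ 668^2 = 446224 ≡ 2179 (mod 4229)
3319^64 ≡ 2179^2 = 4748041 ≡ 3103 (mod 4229)
3319^128 ≡ 3103^2 = 9628609 ≡ 3405 (mod 4229)
3319^173 = 3319^128 × 3319^32 × 3319^8 × 3319^4 × 3319^1 ≡ 3405 × 2179 × 3588 × 1451 × 3319 (mod 4229).
Accumulate the product:
3405 × 2179 = 7419495 ≡ 1829
1829 × 3588 = 6562452 ≡ 3273
3273 × 1451 = 4749123 ≡ 4185
4185 × 3319 = 13890015 ≡ 1979

1979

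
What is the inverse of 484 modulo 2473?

1773

Run the extended Euclidean algorithm:
2473 = 5×484 + 53
484 = 9×53 + 7
53 = 7×7 + 4
7 = 1×4 + 3
4 = 1×3 + 1
3 = 3×1 + 0
gcd(484, 2473) = 1, so the inverse exists.
Bézout: 1 = 137×2473 − 700×484.
So 484⁻¹ ≡ −700 ≡ 1773 (mod 2473).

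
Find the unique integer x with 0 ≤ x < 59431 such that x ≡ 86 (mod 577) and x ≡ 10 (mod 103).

577⁻¹ mod 103: 577·5 ≡ 1 (mod 103), so 577⁻¹ ≡ 5.
x = 86 + 577·((10 − 86)·5 mod 103) = 86 + 577·32 = 18550.
Check: 18550 mod 577 = 86, 18550 mod 103 = 10. ✓

18550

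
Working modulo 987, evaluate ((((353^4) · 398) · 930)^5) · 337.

261

(353)^4 ≡ 802 (mod 987)
802 · 398 = 319196 ≡ 395 (mod 987)
395 · 930 = 367350 ≡ 186 (mod 987)
(186)^5 ≡ 156 (mod 987)
156 · 337 = 52572 ≡ 261 (mod 987)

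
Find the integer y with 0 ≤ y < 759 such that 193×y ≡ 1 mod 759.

759 = 3×193 + 180
193 = 1×180 + 13
180 = 13×13 + 11
13 = 1×11 + 2
11 = 5×2 + 1
2 = 2×1 + 0
gcd(193, 759) = 1, so the inverse exists.
Bézout: 1 = 89×759 − 350×193.
So 193⁻¹ ≡ −350 ≡ 409 (mod 759).

409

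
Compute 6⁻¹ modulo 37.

31

Run the extended Euclidean algorithm:
37 = 6*6 + 1
6 = 6*1 + 0
gcd(6, 37) = 1, so the inverse exists.
Back-substitute for 1:
1 = 1*37 − 6*6
So 6⁻¹ ≡ −6 ≡ 31 (mod 37).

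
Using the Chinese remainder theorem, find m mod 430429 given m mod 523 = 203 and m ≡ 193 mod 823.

523⁻¹ mod 823: 523*513 ≡ 1 (mod 823), so 523⁻¹ ≡ 513.
m = 203 + 523*((193 − 203)*513 mod 823) = 203 + 523*631 = 330216.
Check: 330216 mod 523 = 203, 330216 mod 823 = 193. ✓

330216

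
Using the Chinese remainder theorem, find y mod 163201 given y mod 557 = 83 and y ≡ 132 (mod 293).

557⁻¹ mod 293: 557·101 ≡ 1 (mod 293), so 557⁻¹ ≡ 101.
y = 83 + 557·((132 − 83)·101 mod 293) = 83 + 557·261 = 145460.

145460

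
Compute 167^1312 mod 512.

1312 in binary is 10100100000, i.e. 1312 = 1024 + 256 + 32.
167^1 ≡ 167 (mod 512)
167^2 ≡ 167^2 = 27889 ≡ 241 (mod 512)
167^4 ≡ 241^2 = 58081 ≡ 225 (mod 512)
167^8 ≡ 225^2 = 50625 ≡ 449 (mod 512)
167^16 ≡ 449^2 = 201601 ≡ 385 (mod 512)
167^32 ≡ 385^2 = 148225 ≡ 257 (mod 512)
167^64 ≡ 257^2 = 66049 ≡ 1 (mod 512)
167^128 ≡ 1^2 = 1 (mod 512)
167^256 ≡ 1^2 = 1 (mod 512)
167^512 ≡ 1^2 = 1 (mod 512)
167^1024 ≡ 1^2 = 1 (mod 512)
167^1312 = 167^1024 · 167^256 · 167^32 ≡ 1 · 1 · 257 (mod 512).
Accumulate the product:
1 · 1 = 1
1 · 257 = 257

257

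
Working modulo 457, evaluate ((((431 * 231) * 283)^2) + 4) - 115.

431 * 231 = 99561 ≡ 392 (mod 457)
392 * 283 = 110936 ≡ 342 (mod 457)
(342)^2 ≡ 429 (mod 457)
429 + 4 = 433
433 - 115 = 318

318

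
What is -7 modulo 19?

12

-7 = -1·19 + 12, so -7 ≡ 12 (mod 19).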